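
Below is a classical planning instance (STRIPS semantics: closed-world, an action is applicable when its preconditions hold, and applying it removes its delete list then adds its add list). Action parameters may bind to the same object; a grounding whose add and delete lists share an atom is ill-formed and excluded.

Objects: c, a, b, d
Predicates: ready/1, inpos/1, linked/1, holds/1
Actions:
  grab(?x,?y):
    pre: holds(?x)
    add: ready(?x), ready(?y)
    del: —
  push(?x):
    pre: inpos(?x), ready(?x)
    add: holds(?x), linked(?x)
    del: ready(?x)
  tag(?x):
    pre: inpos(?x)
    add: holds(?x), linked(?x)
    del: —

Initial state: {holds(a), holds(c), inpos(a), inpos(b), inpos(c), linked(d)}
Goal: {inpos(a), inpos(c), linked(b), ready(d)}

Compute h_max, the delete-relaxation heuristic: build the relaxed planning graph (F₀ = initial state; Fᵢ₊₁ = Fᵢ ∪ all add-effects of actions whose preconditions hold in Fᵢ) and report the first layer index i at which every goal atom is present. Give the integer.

F0 = init (6 atoms)
F1 = F0 ∪ {holds(b), linked(a), linked(b), linked(c), ready(a), ready(b), ready(c), ready(d)}  (14 atoms)
goal ⊆ F1  ⇒  h_max = 1

1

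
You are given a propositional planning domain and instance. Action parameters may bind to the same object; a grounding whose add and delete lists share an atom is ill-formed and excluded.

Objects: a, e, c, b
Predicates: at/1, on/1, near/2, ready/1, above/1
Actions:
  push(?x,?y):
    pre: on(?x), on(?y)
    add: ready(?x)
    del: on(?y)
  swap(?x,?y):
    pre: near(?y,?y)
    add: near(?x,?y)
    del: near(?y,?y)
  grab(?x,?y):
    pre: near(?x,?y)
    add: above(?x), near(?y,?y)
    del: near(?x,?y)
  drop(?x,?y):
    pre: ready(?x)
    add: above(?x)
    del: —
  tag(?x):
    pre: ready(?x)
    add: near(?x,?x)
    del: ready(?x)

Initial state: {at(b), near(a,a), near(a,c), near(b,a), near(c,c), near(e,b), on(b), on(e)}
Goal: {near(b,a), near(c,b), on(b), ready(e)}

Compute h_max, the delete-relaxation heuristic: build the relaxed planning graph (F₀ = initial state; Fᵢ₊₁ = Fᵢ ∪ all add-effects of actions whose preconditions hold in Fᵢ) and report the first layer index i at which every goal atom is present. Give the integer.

2

F0 = init (8 atoms)
F1 = F0 ∪ {above(a), above(b), above(e), near(b,b), near(b,c), near(c,a), near(e,a), near(e,c), ready(b), ready(e)}  (18 atoms)
F2 = F1 ∪ {above(c), near(a,b), near(c,b), near(e,e)}  (22 atoms)
goal ⊆ F2  ⇒  h_max = 2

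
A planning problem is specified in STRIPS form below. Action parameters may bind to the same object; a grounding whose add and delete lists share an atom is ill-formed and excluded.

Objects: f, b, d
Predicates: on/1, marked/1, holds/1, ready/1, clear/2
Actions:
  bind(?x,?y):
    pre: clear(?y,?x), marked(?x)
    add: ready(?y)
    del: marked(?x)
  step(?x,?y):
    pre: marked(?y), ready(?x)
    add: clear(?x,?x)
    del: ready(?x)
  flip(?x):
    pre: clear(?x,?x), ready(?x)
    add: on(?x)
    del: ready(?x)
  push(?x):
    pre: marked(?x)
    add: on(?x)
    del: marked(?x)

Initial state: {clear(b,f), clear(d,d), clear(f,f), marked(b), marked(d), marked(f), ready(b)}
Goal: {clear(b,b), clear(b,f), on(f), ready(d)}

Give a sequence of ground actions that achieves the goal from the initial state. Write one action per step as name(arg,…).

bind(d,d); step(b,f); push(f)

1. bind(d,d)  →  {clear(b,f), clear(d,d), clear(f,f), marked(b), marked(f), ready(b), ready(d)}
2. step(b,f)  →  {clear(b,b), clear(b,f), clear(d,d), clear(f,f), marked(b), marked(f), ready(d)}
3. push(f)  →  {clear(b,b), clear(b,f), clear(d,d), clear(f,f), marked(b), on(f), ready(d)}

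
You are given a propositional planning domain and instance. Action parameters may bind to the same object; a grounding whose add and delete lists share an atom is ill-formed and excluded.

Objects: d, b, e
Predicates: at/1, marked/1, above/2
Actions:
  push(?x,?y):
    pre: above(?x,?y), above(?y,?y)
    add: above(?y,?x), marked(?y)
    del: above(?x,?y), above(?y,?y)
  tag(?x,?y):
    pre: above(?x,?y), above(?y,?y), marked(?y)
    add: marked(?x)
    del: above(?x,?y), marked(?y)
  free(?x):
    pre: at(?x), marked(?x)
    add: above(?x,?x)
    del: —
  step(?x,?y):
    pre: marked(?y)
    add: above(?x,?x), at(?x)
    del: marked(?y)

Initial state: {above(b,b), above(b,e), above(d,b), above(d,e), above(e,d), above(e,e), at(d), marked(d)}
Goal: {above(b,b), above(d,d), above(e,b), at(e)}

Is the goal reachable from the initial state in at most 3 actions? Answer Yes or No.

1. push(b,e)  →  {above(b,b), above(d,b), above(d,e), above(e,b), above(e,d), at(d), marked(d), marked(e)}
2. free(d)  →  {above(b,b), above(d,b), above(d,d), above(d,e), above(e,b), above(e,d), at(d), marked(d), marked(e)}
3. step(e,d)  →  {above(b,b), above(d,b), above(d,d), above(d,e), above(e,b), above(e,d), above(e,e), at(d), at(e), marked(e)}
optimal plan length = 3; 3 ≤ 3

Yes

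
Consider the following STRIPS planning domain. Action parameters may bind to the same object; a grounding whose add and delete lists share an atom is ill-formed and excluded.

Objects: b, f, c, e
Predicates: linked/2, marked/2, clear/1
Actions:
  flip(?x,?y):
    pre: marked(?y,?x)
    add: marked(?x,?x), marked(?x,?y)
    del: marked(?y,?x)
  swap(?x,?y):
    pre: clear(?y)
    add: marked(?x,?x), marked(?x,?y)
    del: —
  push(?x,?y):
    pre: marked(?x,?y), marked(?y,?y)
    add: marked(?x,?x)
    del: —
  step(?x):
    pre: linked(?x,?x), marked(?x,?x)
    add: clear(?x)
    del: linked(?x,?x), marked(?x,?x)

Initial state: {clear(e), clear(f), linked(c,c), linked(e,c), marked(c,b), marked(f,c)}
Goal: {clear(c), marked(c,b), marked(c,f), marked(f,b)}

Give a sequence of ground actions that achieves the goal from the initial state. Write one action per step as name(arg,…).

flip(c,f); swap(b,f); flip(f,b); step(c)

1. flip(c,f)  →  {clear(e), clear(f), linked(c,c), linked(e,c), marked(c,b), marked(c,c), marked(c,f)}
2. swap(b,f)  →  {clear(e), clear(f), linked(c,c), linked(e,c), marked(b,b), marked(b,f), marked(c,b), marked(c,c), marked(c,f)}
3. flip(f,b)  →  {clear(e), clear(f), linked(c,c), linked(e,c), marked(b,b), marked(c,b), marked(c,c), marked(c,f), marked(f,b), marked(f,f)}
4. step(c)  →  {clear(c), clear(e), clear(f), linked(e,c), marked(b,b), marked(c,b), marked(c,f), marked(f,b), marked(f,f)}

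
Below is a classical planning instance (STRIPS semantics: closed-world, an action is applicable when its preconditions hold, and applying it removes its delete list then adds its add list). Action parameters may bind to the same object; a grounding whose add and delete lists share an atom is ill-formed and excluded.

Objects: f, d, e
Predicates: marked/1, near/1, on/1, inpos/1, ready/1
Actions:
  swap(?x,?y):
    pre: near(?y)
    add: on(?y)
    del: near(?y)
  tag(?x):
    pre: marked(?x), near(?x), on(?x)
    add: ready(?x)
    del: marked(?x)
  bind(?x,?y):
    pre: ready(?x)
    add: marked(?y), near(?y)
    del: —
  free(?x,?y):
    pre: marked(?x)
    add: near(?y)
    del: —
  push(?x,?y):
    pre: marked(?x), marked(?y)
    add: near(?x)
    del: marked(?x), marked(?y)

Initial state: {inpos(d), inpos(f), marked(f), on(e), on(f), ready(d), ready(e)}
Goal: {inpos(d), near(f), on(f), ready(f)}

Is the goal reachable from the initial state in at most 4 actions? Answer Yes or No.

Yes

1. bind(d,f)  →  {inpos(d), inpos(f), marked(f), near(f), on(e), on(f), ready(d), ready(e)}
2. tag(f)  →  {inpos(d), inpos(f), near(f), on(e), on(f), ready(d), ready(e), ready(f)}
optimal plan length = 2; 2 ≤ 4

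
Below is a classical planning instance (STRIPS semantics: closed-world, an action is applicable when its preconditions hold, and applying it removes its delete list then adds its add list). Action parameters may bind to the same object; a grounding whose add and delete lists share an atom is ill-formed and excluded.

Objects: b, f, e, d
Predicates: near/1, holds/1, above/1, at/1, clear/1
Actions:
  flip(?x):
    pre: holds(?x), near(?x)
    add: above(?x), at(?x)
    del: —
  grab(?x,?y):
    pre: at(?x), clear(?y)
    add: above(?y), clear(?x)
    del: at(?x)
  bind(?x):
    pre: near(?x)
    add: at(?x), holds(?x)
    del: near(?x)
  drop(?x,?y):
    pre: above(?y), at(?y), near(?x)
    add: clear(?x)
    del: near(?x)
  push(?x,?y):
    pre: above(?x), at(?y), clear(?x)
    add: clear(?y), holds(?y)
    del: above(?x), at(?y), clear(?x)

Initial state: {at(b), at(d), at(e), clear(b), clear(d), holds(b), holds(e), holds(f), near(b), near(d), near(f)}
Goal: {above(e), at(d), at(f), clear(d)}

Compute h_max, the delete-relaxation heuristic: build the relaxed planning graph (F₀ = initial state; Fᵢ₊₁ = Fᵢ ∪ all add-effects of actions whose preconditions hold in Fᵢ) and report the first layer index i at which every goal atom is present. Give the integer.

F0 = init (11 atoms)
F1 = F0 ∪ {above(b), above(d), above(f), at(f), clear(e), holds(d)}  (17 atoms)
F2 = F1 ∪ {above(e), clear(f)}  (19 atoms)
goal ⊆ F2  ⇒  h_max = 2

2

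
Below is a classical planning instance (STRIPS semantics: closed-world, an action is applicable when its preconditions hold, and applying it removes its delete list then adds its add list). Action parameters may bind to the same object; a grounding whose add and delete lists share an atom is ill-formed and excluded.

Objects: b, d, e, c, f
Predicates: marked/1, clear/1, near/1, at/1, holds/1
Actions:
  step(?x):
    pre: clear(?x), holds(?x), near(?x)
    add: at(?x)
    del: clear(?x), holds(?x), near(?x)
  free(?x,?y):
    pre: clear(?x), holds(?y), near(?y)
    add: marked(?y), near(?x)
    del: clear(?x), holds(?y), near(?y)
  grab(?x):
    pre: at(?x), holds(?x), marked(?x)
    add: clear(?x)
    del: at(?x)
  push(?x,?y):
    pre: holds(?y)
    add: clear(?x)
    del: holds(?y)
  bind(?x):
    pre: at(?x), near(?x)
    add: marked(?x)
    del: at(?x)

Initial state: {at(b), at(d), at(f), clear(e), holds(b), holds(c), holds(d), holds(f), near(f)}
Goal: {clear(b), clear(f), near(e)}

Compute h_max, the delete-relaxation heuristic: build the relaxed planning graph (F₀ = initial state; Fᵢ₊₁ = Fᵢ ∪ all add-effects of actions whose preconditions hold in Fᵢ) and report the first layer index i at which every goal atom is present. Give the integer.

1

F0 = init (9 atoms)
F1 = F0 ∪ {clear(b), clear(c), clear(d), clear(f), marked(f), near(e)}  (15 atoms)
goal ⊆ F1  ⇒  h_max = 1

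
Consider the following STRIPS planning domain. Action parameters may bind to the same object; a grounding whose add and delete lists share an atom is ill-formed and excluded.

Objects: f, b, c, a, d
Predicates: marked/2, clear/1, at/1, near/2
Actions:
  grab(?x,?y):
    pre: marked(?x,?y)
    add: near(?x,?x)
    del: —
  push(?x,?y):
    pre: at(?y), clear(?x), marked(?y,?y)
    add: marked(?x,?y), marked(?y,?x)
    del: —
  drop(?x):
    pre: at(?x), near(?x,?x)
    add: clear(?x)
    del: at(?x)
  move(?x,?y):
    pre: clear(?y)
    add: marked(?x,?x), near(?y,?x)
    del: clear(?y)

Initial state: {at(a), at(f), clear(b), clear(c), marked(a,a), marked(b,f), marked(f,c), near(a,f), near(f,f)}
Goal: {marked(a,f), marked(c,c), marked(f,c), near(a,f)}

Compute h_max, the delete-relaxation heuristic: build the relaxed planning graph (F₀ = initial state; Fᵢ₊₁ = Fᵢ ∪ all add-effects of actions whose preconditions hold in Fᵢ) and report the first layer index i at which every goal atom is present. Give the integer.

F0 = init (9 atoms)
F1 = F0 ∪ {clear(f), marked(a,b), marked(a,c), marked(b,a), marked(b,b), marked(c,a), marked(c,c), marked(d,d), marked(f,f), near(a,a), near(b,a), near(b,b), near(b,c), near(b,d), near(b,f), near(c,a), near(c,b), near(c,c), near(c,d), near(c,f)}  (29 atoms)
F2 = F1 ∪ {clear(a), marked(a,f), marked(c,f), marked(f,a), marked(f,b), near(d,d), near(f,a), near(f,b), near(f,c), near(f,d)}  (39 atoms)
goal ⊆ F2  ⇒  h_max = 2

2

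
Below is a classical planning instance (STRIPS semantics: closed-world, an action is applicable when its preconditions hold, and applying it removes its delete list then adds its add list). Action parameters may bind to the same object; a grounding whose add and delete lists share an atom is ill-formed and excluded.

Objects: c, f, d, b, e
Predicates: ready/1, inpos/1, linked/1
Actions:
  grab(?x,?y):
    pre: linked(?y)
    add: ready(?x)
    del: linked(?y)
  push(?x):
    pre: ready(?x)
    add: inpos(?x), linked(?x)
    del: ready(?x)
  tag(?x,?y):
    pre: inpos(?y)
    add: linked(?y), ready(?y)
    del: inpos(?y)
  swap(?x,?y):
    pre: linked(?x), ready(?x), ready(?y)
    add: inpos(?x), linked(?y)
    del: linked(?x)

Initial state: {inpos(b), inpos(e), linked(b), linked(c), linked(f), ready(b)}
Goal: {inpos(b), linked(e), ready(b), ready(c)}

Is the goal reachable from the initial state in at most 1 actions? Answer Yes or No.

No

1. grab(c,c)  →  {inpos(b), inpos(e), linked(b), linked(f), ready(b), ready(c)}
2. tag(c,e)  →  {inpos(b), linked(b), linked(e), linked(f), ready(b), ready(c), ready(e)}
optimal plan length = 2; 2 > 1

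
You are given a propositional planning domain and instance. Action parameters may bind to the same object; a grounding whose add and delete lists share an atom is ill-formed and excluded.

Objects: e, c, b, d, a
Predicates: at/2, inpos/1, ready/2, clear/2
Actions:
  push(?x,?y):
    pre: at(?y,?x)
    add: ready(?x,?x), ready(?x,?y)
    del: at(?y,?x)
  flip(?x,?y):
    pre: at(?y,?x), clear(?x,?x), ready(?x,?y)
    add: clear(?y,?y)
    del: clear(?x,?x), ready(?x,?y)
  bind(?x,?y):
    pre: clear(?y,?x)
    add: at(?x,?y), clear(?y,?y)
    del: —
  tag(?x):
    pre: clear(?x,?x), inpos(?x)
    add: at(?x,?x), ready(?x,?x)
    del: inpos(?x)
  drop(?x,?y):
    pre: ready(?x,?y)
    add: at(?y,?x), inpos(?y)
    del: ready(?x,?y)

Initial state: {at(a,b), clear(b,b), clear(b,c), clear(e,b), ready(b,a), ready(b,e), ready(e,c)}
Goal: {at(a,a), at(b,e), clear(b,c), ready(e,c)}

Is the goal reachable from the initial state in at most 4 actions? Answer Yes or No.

Yes

1. flip(b,a)  →  {at(a,b), clear(a,a), clear(b,c), clear(e,b), ready(b,e), ready(e,c)}
2. bind(b,e)  →  {at(a,b), at(b,e), clear(a,a), clear(b,c), clear(e,b), clear(e,e), ready(b,e), ready(e,c)}
3. bind(a,a)  →  {at(a,a), at(a,b), at(b,e), clear(a,a), clear(b,c), clear(e,b), clear(e,e), ready(b,e), ready(e,c)}
optimal plan length = 3; 3 ≤ 4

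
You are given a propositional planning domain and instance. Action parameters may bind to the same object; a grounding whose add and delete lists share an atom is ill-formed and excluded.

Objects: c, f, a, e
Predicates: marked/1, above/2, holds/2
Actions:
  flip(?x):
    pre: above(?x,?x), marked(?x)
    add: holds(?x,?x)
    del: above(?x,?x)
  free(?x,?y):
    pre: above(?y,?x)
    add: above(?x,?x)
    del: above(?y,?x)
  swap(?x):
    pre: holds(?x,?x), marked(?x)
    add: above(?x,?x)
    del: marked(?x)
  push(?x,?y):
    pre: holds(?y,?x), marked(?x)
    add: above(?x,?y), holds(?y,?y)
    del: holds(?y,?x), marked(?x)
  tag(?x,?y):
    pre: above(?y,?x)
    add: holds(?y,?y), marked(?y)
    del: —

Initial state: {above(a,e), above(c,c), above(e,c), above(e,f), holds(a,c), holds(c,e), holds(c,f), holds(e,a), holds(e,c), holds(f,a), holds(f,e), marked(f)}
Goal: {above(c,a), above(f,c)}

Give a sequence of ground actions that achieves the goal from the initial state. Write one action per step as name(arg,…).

1. push(f,c)  →  {above(a,e), above(c,c), above(e,c), above(e,f), above(f,c), holds(a,c), holds(c,c), holds(c,e), holds(e,a), holds(e,c), holds(f,a), holds(f,e)}
2. tag(c,c)  →  {above(a,e), above(c,c), above(e,c), above(e,f), above(f,c), holds(a,c), holds(c,c), holds(c,e), holds(e,a), holds(e,c), holds(f,a), holds(f,e), marked(c)}
3. push(c,a)  →  {above(a,e), above(c,a), above(c,c), above(e,c), above(e,f), above(f,c), holds(a,a), holds(c,c), holds(c,e), holds(e,a), holds(e,c), holds(f,a), holds(f,e)}

push(f,c); tag(c,c); push(c,a)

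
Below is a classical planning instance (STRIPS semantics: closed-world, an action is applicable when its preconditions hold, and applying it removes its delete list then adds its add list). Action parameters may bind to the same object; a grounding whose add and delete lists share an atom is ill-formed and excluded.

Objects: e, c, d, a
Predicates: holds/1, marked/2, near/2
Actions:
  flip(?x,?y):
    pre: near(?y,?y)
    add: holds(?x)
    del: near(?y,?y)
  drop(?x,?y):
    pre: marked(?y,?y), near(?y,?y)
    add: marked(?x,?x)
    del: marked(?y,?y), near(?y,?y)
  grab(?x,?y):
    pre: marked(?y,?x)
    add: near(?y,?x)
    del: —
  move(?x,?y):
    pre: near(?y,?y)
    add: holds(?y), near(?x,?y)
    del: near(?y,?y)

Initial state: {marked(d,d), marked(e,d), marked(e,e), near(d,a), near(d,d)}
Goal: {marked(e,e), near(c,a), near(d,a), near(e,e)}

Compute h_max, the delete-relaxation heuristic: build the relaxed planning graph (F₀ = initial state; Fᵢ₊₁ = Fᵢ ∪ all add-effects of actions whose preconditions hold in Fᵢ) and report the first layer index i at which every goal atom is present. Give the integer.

F0 = init (5 atoms)
F1 = F0 ∪ {holds(a), holds(c), holds(d), holds(e), marked(a,a), marked(c,c), near(a,d), near(c,d), near(e,d), near(e,e)}  (15 atoms)
F2 = F1 ∪ {near(a,a), near(a,e), near(c,c), near(c,e), near(d,e)}  (20 atoms)
F3 = F2 ∪ {near(a,c), near(c,a), near(d,c), near(e,a), near(e,c)}  (25 atoms)
goal ⊆ F3  ⇒  h_max = 3

3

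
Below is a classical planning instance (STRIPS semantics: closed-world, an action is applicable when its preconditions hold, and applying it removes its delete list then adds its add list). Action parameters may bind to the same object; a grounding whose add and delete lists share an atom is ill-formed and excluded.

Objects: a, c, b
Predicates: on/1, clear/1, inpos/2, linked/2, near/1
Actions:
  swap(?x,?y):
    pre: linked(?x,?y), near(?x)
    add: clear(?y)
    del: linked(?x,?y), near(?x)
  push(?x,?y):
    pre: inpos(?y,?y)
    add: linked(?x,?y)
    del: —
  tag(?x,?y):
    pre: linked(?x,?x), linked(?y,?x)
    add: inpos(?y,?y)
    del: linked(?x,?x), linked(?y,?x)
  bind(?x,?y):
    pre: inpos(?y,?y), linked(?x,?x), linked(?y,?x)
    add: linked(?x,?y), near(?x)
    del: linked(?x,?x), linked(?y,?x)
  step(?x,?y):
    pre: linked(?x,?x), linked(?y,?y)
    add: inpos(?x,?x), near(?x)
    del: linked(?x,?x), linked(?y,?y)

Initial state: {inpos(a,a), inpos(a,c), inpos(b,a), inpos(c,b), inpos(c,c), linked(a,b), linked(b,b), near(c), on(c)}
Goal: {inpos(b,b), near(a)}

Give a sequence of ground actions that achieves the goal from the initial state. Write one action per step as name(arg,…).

1. push(a,a)  →  {inpos(a,a), inpos(a,c), inpos(b,a), inpos(c,b), inpos(c,c), linked(a,a), linked(a,b), linked(b,b), near(c), on(c)}
2. tag(b,b)  →  {inpos(a,a), inpos(a,c), inpos(b,a), inpos(b,b), inpos(c,b), inpos(c,c), linked(a,a), linked(a,b), near(c), on(c)}
3. step(a,a)  →  {inpos(a,a), inpos(a,c), inpos(b,a), inpos(b,b), inpos(c,b), inpos(c,c), linked(a,b), near(a), near(c), on(c)}

push(a,a); tag(b,b); step(a,a)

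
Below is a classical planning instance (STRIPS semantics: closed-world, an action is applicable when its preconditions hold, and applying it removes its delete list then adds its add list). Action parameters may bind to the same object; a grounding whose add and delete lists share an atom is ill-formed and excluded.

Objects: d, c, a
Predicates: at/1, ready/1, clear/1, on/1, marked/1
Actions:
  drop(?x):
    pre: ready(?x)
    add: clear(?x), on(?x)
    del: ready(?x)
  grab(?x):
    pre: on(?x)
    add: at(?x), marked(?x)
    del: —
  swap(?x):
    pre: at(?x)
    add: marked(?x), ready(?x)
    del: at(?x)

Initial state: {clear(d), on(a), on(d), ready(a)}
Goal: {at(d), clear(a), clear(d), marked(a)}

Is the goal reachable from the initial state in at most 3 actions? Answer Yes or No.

Yes

1. drop(a)  →  {clear(a), clear(d), on(a), on(d)}
2. grab(d)  →  {at(d), clear(a), clear(d), marked(d), on(a), on(d)}
3. grab(a)  →  {at(a), at(d), clear(a), clear(d), marked(a), marked(d), on(a), on(d)}
optimal plan length = 3; 3 ≤ 3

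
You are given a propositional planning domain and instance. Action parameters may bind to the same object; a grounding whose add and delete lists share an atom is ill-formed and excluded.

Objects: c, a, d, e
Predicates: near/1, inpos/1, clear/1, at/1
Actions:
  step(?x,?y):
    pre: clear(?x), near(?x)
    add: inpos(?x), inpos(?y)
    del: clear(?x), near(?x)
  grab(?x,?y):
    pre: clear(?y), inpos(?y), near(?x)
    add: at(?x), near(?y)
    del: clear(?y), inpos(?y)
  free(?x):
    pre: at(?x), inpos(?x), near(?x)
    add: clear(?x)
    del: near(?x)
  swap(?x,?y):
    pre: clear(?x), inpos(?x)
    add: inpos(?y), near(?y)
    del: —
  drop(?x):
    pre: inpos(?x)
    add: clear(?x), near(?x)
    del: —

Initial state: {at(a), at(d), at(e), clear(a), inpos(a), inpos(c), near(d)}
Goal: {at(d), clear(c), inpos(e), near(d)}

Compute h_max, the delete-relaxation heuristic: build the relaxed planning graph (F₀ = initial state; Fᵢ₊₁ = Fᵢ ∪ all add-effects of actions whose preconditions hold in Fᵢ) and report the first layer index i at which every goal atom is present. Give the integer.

1

F0 = init (7 atoms)
F1 = F0 ∪ {clear(c), inpos(d), inpos(e), near(a), near(c), near(e)}  (13 atoms)
goal ⊆ F1  ⇒  h_max = 1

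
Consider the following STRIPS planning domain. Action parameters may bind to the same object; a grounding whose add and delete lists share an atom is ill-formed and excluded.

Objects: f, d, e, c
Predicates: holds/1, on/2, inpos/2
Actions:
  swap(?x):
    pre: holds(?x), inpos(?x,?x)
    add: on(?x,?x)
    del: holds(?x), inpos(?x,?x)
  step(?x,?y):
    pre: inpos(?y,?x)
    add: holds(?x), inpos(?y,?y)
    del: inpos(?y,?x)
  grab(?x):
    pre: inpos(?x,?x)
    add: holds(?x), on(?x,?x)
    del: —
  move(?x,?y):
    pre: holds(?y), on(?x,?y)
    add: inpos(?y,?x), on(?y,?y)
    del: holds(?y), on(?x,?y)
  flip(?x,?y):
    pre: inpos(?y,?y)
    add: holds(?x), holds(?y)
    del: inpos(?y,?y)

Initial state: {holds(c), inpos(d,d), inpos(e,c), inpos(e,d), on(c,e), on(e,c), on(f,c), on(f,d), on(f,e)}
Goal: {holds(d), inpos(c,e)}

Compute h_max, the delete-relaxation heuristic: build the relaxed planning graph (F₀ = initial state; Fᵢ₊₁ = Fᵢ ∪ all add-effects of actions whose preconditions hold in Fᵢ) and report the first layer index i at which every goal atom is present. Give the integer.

F0 = init (9 atoms)
F1 = F0 ∪ {holds(d), holds(e), holds(f), inpos(c,e), inpos(c,f), inpos(e,e), on(c,c), on(d,d)}  (17 atoms)
goal ⊆ F1  ⇒  h_max = 1

1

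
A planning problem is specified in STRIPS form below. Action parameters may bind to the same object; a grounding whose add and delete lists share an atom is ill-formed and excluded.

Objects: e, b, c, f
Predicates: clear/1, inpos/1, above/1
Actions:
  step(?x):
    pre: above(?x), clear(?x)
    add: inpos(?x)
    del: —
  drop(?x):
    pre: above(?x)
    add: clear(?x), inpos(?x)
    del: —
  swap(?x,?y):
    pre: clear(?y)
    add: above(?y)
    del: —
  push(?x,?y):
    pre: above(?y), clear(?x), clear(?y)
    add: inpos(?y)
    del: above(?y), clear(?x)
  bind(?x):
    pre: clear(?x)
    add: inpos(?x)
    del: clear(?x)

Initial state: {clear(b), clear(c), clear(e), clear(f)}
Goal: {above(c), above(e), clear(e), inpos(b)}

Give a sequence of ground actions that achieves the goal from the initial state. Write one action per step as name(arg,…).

1. swap(e,e)  →  {above(e), clear(b), clear(c), clear(e), clear(f)}
2. swap(e,c)  →  {above(c), above(e), clear(b), clear(c), clear(e), clear(f)}
3. bind(b)  →  {above(c), above(e), clear(c), clear(e), clear(f), inpos(b)}

swap(e,e); swap(e,c); bind(b)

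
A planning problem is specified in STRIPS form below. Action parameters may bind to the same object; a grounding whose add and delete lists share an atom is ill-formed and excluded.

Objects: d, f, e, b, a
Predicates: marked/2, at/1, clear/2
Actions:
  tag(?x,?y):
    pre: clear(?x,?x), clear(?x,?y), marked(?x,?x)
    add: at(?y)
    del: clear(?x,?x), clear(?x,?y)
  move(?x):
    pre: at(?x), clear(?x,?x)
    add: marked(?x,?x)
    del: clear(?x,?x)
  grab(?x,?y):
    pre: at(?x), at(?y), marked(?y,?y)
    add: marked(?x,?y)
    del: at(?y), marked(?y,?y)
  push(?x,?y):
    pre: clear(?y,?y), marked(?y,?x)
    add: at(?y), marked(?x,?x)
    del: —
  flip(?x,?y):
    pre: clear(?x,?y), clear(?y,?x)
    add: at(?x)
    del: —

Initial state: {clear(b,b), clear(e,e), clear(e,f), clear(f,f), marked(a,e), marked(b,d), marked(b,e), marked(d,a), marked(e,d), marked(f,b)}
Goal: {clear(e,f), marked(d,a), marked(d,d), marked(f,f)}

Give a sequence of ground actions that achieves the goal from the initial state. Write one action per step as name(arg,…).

push(d,e); push(b,f); move(f)

1. push(d,e)  →  {at(e), clear(b,b), clear(e,e), clear(e,f), clear(f,f), marked(a,e), marked(b,d), marked(b,e), marked(d,a), marked(d,d), marked(e,d), marked(f,b)}
2. push(b,f)  →  {at(e), at(f), clear(b,b), clear(e,e), clear(e,f), clear(f,f), marked(a,e), marked(b,b), marked(b,d), marked(b,e), marked(d,a), marked(d,d), marked(e,d), marked(f,b)}
3. move(f)  →  {at(e), at(f), clear(b,b), clear(e,e), clear(e,f), marked(a,e), marked(b,b), marked(b,d), marked(b,e), marked(d,a), marked(d,d), marked(e,d), marked(f,b), marked(f,f)}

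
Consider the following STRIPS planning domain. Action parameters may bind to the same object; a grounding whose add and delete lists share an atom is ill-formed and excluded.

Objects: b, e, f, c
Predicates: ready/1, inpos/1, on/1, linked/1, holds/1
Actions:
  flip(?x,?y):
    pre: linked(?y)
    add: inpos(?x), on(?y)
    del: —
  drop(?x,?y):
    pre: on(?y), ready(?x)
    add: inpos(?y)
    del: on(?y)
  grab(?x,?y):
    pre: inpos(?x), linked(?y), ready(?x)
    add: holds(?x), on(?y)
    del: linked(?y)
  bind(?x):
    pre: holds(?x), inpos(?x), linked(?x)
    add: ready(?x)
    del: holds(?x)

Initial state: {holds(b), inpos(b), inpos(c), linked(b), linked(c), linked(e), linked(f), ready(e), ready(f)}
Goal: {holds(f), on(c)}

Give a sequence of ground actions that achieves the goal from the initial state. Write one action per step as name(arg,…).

flip(f,b); grab(f,c)

1. flip(f,b)  →  {holds(b), inpos(b), inpos(c), inpos(f), linked(b), linked(c), linked(e), linked(f), on(b), ready(e), ready(f)}
2. grab(f,c)  →  {holds(b), holds(f), inpos(b), inpos(c), inpos(f), linked(b), linked(e), linked(f), on(b), on(c), ready(e), ready(f)}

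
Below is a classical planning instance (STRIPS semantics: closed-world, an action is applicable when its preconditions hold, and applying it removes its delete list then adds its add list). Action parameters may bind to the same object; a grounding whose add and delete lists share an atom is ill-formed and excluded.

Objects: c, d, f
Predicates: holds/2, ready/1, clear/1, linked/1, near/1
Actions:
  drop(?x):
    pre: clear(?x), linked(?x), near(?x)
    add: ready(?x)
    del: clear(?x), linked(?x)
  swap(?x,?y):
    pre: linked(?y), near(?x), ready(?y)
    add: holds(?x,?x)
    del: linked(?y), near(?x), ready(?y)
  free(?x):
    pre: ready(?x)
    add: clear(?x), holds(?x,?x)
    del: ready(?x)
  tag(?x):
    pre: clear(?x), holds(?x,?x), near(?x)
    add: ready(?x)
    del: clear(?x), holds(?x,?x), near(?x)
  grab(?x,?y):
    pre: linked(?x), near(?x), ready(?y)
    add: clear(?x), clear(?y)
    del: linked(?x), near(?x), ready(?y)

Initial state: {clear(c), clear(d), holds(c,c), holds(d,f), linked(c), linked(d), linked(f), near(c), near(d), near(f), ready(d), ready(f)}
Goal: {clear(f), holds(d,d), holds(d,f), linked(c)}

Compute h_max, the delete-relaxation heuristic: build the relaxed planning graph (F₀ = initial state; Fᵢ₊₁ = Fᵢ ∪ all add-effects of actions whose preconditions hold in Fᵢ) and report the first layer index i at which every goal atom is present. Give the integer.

1

F0 = init (12 atoms)
F1 = F0 ∪ {clear(f), holds(d,d), holds(f,f), ready(c)}  (16 atoms)
goal ⊆ F1  ⇒  h_max = 1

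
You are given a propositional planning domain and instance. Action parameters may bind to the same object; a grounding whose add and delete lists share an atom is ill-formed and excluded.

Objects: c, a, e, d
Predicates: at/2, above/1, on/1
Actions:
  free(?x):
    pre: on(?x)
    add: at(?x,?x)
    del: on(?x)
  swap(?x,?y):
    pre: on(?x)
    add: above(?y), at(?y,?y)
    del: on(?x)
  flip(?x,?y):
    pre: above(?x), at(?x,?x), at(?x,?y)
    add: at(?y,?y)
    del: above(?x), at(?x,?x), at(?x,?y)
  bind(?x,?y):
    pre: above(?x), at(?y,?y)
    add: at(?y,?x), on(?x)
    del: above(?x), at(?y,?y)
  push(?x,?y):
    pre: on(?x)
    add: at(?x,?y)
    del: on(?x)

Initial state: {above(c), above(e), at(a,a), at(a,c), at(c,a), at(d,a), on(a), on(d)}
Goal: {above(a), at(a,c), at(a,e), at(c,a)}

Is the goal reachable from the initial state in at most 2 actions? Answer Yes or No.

Yes

1. swap(a,a)  →  {above(a), above(c), above(e), at(a,a), at(a,c), at(c,a), at(d,a), on(d)}
2. bind(e,a)  →  {above(a), above(c), at(a,c), at(a,e), at(c,a), at(d,a), on(d), on(e)}
optimal plan length = 2; 2 ≤ 2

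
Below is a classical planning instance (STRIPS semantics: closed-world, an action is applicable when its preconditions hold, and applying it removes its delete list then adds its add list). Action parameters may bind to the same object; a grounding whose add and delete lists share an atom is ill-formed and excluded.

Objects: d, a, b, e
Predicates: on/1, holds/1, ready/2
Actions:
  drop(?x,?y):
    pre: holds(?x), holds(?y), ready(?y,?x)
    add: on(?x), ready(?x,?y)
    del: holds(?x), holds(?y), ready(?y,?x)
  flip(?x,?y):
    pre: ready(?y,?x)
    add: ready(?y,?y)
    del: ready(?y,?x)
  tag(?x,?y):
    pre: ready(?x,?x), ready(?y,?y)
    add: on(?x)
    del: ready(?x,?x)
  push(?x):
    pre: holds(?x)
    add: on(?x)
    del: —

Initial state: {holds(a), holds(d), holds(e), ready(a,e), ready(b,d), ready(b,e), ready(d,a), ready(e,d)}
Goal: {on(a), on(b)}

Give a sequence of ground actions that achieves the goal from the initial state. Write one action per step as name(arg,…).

drop(a,d); flip(d,b); tag(b,b)

1. drop(a,d)  →  {holds(e), on(a), ready(a,d), ready(a,e), ready(b,d), ready(b,e), ready(e,d)}
2. flip(d,b)  →  {holds(e), on(a), ready(a,d), ready(a,e), ready(b,b), ready(b,e), ready(e,d)}
3. tag(b,b)  →  {holds(e), on(a), on(b), ready(a,d), ready(a,e), ready(b,e), ready(e,d)}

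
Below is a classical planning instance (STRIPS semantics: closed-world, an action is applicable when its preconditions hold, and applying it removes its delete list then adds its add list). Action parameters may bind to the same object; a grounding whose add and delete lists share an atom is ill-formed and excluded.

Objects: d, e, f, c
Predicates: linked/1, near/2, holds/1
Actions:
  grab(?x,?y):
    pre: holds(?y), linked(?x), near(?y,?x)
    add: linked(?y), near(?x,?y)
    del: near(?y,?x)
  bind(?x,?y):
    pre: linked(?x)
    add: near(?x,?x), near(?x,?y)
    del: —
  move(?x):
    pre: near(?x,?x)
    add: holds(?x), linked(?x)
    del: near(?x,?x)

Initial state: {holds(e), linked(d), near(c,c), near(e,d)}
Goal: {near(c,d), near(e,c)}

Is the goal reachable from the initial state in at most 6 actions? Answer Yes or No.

Yes

1. grab(d,e)  →  {holds(e), linked(d), linked(e), near(c,c), near(d,e)}
2. bind(e,c)  →  {holds(e), linked(d), linked(e), near(c,c), near(d,e), near(e,c), near(e,e)}
3. move(c)  →  {holds(c), holds(e), linked(c), linked(d), linked(e), near(d,e), near(e,c), near(e,e)}
4. bind(c,d)  →  {holds(c), holds(e), linked(c), linked(d), linked(e), near(c,c), near(c,d), near(d,e), near(e,c), near(e,e)}
optimal plan length = 4; 4 ≤ 6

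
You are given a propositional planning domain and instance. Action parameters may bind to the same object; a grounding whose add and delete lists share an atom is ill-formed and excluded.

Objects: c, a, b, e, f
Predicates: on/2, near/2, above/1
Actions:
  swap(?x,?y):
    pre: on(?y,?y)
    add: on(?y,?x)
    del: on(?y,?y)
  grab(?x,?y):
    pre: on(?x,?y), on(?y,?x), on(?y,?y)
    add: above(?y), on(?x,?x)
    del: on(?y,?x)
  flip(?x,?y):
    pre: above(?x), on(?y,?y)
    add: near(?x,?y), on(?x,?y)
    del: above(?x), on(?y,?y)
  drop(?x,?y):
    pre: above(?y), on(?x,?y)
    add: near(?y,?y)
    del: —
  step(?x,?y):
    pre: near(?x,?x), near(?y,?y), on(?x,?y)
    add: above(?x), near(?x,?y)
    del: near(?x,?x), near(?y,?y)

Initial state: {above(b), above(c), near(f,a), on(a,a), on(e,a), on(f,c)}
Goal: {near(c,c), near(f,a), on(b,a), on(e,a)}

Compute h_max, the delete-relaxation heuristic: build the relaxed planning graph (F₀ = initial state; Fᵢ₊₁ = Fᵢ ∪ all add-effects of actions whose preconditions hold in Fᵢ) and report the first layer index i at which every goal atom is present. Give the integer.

F0 = init (6 atoms)
F1 = F0 ∪ {near(b,a), near(c,a), near(c,c), on(a,b), on(a,c), on(a,e), on(a,f), on(b,a), on(c,a)}  (15 atoms)
goal ⊆ F1  ⇒  h_max = 1

1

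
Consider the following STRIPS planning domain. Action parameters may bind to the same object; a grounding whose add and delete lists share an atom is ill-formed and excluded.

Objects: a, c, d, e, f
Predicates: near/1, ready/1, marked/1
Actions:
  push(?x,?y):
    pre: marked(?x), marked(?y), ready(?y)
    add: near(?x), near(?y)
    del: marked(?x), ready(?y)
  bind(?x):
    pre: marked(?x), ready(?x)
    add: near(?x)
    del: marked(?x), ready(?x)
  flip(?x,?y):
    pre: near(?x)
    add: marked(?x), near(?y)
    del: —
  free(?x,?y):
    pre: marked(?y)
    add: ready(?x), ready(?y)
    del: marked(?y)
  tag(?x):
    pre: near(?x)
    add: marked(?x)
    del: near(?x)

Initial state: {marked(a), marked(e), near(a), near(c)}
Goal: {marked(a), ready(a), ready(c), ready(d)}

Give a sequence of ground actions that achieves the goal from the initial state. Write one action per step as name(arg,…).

1. flip(c,a)  →  {marked(a), marked(c), marked(e), near(a), near(c)}
2. free(a,c)  →  {marked(a), marked(e), near(a), near(c), ready(a), ready(c)}
3. free(d,e)  →  {marked(a), near(a), near(c), ready(a), ready(c), ready(d), ready(e)}

flip(c,a); free(a,c); free(d,e)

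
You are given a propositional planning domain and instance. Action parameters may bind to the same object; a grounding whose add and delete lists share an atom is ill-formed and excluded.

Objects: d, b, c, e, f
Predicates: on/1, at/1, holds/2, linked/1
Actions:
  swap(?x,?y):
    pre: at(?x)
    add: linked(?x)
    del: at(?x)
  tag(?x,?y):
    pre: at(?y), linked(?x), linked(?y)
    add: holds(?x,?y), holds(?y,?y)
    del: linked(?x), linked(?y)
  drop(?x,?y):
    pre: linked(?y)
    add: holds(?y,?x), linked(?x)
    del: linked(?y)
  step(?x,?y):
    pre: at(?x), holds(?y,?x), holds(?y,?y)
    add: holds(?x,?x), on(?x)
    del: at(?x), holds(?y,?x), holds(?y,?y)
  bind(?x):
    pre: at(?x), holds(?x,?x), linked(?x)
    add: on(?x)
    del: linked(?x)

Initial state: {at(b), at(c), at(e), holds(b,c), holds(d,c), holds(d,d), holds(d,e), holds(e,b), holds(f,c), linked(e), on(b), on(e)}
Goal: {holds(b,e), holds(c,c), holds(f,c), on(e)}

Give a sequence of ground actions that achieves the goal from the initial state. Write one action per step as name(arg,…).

1. swap(b,d)  →  {at(c), at(e), holds(b,c), holds(d,c), holds(d,d), holds(d,e), holds(e,b), holds(f,c), linked(b), linked(e), on(b), on(e)}
2. tag(b,e)  →  {at(c), at(e), holds(b,c), holds(b,e), holds(d,c), holds(d,d), holds(d,e), holds(e,b), holds(e,e), holds(f,c), on(b), on(e)}
3. step(c,d)  →  {at(e), holds(b,c), holds(b,e), holds(c,c), holds(d,e), holds(e,b), holds(e,e), holds(f,c), on(b), on(c), on(e)}

swap(b,d); tag(b,e); step(c,d)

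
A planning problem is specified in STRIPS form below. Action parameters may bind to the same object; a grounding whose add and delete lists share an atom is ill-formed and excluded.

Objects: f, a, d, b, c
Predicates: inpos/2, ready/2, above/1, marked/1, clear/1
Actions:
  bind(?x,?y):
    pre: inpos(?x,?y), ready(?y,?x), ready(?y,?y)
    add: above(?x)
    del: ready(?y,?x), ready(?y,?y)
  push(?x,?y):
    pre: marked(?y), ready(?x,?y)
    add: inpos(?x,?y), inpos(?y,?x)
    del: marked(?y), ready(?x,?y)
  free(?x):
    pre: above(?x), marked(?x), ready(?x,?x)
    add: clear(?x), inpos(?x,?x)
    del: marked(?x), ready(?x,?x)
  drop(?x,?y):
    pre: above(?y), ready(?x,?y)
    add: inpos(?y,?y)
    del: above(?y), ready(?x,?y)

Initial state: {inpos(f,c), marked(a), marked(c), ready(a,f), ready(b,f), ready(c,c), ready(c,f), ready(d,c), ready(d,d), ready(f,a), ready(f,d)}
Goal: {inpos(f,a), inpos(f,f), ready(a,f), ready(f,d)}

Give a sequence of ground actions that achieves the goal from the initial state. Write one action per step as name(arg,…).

1. bind(f,c)  →  {above(f), inpos(f,c), marked(a), marked(c), ready(a,f), ready(b,f), ready(d,c), ready(d,d), ready(f,a), ready(f,d)}
2. push(f,a)  →  {above(f), inpos(a,f), inpos(f,a), inpos(f,c), marked(c), ready(a,f), ready(b,f), ready(d,c), ready(d,d), ready(f,d)}
3. drop(b,f)  →  {inpos(a,f), inpos(f,a), inpos(f,c), inpos(f,f), marked(c), ready(a,f), ready(d,c), ready(d,d), ready(f,d)}

bind(f,c); push(f,a); drop(b,f)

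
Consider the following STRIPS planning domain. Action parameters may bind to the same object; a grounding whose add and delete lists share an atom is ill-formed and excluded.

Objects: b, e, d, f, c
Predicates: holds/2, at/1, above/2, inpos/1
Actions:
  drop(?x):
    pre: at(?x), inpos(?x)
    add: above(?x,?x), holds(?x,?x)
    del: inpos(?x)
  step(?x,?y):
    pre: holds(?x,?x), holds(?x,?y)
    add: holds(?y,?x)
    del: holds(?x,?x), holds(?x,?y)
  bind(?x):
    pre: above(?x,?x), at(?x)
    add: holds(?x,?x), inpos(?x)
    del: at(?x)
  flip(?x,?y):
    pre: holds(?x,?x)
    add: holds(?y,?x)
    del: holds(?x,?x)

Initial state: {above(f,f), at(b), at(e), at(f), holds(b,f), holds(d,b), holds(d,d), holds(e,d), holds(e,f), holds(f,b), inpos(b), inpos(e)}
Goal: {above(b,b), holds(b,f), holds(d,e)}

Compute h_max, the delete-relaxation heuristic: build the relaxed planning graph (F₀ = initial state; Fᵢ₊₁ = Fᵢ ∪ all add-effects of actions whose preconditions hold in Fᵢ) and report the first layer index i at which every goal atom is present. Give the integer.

F0 = init (12 atoms)
F1 = F0 ∪ {above(b,b), above(e,e), holds(b,b), holds(b,d), holds(c,d), holds(e,e), holds(f,d), holds(f,f), inpos(f)}  (21 atoms)
F2 = F1 ∪ {holds(b,e), holds(c,b), holds(c,e), holds(c,f), holds(d,e), holds(d,f), holds(e,b), holds(f,e)}  (29 atoms)
goal ⊆ F2  ⇒  h_max = 2

2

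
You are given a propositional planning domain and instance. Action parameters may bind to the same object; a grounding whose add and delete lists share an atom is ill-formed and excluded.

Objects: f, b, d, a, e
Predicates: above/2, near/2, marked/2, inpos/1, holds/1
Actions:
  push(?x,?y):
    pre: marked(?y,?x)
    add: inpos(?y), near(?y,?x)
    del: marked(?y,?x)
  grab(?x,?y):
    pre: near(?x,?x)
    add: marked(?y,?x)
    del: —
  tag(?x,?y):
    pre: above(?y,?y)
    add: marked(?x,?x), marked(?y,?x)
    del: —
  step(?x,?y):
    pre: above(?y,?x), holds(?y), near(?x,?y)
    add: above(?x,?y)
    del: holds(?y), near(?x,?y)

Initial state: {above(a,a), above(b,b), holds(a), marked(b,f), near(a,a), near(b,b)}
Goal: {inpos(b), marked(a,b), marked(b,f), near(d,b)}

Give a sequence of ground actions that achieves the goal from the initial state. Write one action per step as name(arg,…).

1. grab(b,d)  →  {above(a,a), above(b,b), holds(a), marked(b,f), marked(d,b), near(a,a), near(b,b)}
2. push(b,d)  →  {above(a,a), above(b,b), holds(a), inpos(d), marked(b,f), near(a,a), near(b,b), near(d,b)}
3. tag(b,a)  →  {above(a,a), above(b,b), holds(a), inpos(d), marked(a,b), marked(b,b), marked(b,f), near(a,a), near(b,b), near(d,b)}
4. push(b,b)  →  {above(a,a), above(b,b), holds(a), inpos(b), inpos(d), marked(a,b), marked(b,f), near(a,a), near(b,b), near(d,b)}

grab(b,d); push(b,d); tag(b,a); push(b,b)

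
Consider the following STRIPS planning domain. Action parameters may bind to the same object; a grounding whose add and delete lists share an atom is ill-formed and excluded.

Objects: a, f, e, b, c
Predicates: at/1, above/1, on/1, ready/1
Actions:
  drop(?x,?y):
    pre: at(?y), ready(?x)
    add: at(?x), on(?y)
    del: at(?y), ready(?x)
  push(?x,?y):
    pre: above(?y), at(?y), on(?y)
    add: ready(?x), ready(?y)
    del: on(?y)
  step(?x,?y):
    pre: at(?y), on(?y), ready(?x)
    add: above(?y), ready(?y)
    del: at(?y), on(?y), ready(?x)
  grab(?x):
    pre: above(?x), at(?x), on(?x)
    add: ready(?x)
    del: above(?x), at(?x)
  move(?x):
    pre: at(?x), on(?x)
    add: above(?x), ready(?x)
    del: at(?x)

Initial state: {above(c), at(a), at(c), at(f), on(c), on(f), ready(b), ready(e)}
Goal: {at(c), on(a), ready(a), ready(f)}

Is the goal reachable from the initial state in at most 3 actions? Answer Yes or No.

1. drop(e,a)  →  {above(c), at(c), at(e), at(f), on(a), on(c), on(f), ready(b)}
2. push(a,c)  →  {above(c), at(c), at(e), at(f), on(a), on(f), ready(a), ready(b), ready(c)}
3. step(b,f)  →  {above(c), above(f), at(c), at(e), on(a), ready(a), ready(c), ready(f)}
optimal plan length = 3; 3 ≤ 3

Yes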